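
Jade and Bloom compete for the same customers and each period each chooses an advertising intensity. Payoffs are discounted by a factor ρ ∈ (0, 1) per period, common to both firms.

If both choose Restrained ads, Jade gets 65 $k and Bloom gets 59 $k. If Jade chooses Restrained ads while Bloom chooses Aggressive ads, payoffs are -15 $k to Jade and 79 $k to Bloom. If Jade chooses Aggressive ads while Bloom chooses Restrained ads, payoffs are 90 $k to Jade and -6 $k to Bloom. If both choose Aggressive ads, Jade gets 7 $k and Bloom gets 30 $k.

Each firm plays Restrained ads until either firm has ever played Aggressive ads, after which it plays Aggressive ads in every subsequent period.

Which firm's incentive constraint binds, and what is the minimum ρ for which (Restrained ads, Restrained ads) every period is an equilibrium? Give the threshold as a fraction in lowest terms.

Bloom; ρ ≥ 20/49

For Jade: deviation gain 90−65 = 25, per-period punishment loss 65−7 = 58. IC gives ρ ≥ 25/83.
For Bloom: gain 20, loss 29 per period, so ρ ≥ 20/49.
The tighter constraint is Bloom's, so cooperation needs ρ ≥ 20/49.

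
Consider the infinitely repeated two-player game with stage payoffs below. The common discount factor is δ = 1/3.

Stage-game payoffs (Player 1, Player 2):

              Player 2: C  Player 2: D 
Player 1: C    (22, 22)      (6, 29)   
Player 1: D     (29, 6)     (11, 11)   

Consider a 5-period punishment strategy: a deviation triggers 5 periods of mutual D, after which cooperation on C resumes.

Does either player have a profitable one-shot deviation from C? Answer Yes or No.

Yes

Comparing payoff streams over the 6 periods until play realigns: cooperate → 22(1+δ+…+δ^5); deviate → 29 + 11(δ+…+δ^5).
Cooperation is sustained iff (22−11)(δ+…+δ^5) ≥ 29−22.
δ+…+δ^5 = 1/3·(1−(1/3)^5)/(1−1/3) = 0.4979, and (29−22)/(22−11) = 0.6364.
0.4979 < 0.6364, so cooperation is not sustainable.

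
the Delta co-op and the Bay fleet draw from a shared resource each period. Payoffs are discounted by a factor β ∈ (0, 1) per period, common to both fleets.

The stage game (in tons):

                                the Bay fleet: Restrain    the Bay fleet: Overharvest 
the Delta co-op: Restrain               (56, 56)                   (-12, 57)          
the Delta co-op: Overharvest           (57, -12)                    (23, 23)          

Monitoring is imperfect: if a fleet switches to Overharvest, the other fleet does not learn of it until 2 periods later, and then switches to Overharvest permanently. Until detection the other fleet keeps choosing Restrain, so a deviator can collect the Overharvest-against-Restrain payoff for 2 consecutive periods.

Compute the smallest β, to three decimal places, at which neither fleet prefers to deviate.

A deviator earns 57 for 2 periods, then 23 forever; cooperating earns 56 forever. Multiplying the IC by (1−β):
56 ≥ 57(1−β^2) + 23β^2, so 34·β^2 ≥ 1 and β^2 ≥ 1/34.
β ≥ (1/34)^(1/2) ≈ 0.171.

0.171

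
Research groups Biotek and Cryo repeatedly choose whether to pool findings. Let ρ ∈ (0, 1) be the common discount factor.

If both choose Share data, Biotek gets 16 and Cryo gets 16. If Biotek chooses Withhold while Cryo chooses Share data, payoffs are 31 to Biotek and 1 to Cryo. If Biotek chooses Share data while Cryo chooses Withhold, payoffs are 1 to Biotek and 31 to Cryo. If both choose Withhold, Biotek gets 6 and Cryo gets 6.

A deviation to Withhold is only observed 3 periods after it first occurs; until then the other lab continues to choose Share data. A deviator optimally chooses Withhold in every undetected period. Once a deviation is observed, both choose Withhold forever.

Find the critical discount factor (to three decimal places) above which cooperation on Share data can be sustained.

Deviating for the 3 undetected periods gains 31−16 = 15 per period over cooperation, then loses 16−6 = 10 per period forever once punishment starts.
Gain: 15(1 + ρ + … + ρ^2); loss: 10·ρ^3/(1−ρ).
No profitable deviation ⇔ 15(1−ρ^3) ≤ 10·ρ^3, i.e. ρ^3 ≥ 15/(15+10) = 3/5.
Hence ρ ≥ (3/5)^(1/3) ≈ 0.843.

0.843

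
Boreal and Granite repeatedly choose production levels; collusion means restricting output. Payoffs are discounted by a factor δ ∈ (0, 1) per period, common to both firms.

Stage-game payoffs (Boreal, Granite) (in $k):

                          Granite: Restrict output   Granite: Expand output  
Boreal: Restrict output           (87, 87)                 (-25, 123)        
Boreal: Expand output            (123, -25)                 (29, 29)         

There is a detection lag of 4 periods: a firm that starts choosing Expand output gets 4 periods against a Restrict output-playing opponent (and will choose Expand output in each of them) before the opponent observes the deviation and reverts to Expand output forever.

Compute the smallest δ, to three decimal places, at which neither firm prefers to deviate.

0.787

A deviator earns 123 for 4 periods, then 29 forever; cooperating earns 87 forever. Multiplying the IC by (1−δ):
87 ≥ 123(1−δ^4) + 29δ^4, so 94·δ^4 ≥ 36 and δ^4 ≥ 18/47.
δ ≥ (18/47)^(1/4) ≈ 0.787.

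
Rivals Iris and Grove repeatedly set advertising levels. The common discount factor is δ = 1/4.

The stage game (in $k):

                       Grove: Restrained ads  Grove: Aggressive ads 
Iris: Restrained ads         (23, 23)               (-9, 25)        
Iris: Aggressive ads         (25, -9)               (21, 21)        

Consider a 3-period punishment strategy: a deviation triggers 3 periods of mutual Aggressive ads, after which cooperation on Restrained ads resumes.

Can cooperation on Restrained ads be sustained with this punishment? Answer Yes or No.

A one-shot deviation gives 25 now, then 21 for 3 periods, then back to 23.
Gain from deviating: (25−23) today; loss: (23−21) in each of the next 3 periods.
No-deviation condition: (23−21)(δ+…+δ^3) ≥ 25−23, i.e. δ+…+δ^3 ≥ 1.
At δ = 1/4: δ+…+δ^3 = 0.3281 < 1.0000.
So cooperation is not sustainable.

No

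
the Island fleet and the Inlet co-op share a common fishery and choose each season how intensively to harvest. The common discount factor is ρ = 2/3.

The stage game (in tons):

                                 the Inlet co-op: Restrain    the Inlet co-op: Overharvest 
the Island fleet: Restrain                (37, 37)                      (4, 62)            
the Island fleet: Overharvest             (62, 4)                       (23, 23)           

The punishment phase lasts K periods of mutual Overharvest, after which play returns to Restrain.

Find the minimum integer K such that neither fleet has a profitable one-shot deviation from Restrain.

Need Σ_{k=1}^{K} ρ^k ≥ (62−37)/(37−23) = 1.7857 at ρ = 2/3.
At K = 5 the sum is 1.7366 < 1.7857; at K = 6 it is 1.8244 ≥ 1.7857.
So the minimum punishment length is K = 6.

6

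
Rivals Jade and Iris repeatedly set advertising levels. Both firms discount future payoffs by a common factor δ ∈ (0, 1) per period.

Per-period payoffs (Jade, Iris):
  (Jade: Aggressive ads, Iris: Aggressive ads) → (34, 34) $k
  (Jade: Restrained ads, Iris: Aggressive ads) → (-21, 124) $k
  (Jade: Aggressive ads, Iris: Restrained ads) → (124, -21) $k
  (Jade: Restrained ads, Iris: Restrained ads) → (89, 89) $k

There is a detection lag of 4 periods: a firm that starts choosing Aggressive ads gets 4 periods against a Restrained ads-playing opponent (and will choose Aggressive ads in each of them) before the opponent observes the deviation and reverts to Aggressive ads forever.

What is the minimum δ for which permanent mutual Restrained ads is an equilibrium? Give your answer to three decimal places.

The best deviation is to choose Aggressive ads for all 4 undetected periods, earning 124 each, then 34 forever once detected.
Deviation value: 124(1−δ^4)/(1−δ) + 34δ^4/(1−δ); cooperation value: 89/(1−δ).
IC: 89 ≥ 124(1−δ^4) + 34δ^4 = 124 − 90δ^4.
So δ^4 ≥ 35/90 = 7/18, giving δ ≥ (7/18)^(1/4) ≈ 0.790.

0.790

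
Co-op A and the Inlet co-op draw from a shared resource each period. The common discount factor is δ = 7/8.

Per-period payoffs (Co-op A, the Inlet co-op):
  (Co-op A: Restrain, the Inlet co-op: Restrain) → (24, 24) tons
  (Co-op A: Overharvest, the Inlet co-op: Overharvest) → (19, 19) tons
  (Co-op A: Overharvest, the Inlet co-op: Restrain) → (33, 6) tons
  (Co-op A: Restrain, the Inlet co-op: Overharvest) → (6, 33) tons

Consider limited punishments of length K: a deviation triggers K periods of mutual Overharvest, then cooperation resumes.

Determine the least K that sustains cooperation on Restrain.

3

Need Σ_{k=1}^{K} δ^k ≥ (33−24)/(24−19) = 1.8000 at δ = 7/8.
At K = 2 the sum is 1.6406 < 1.8000; at K = 3 it is 2.3105 ≥ 1.8000.
So the minimum punishment length is K = 3.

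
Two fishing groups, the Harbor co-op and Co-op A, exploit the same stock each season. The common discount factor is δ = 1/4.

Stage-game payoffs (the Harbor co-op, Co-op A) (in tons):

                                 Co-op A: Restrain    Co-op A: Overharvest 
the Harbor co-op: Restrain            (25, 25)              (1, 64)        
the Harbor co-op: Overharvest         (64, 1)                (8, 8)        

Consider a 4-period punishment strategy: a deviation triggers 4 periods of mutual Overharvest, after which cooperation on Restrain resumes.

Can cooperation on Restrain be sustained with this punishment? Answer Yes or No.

IC: δ+…+δ^4 ≥ (64−25)/(25−8) = 39/17.
At δ = 1/4: partial sum = 0.3320 < 2.2941. Cooperation not sustainable.

No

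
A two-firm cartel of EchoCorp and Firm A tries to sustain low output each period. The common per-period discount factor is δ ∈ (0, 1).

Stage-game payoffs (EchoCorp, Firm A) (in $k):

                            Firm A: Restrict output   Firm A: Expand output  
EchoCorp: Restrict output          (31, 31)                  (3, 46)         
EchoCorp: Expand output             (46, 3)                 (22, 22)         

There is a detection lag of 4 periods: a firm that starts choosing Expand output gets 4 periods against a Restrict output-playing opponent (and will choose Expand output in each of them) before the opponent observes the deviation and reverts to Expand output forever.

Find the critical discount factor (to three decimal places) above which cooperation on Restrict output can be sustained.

0.889

A deviator earns 46 for 4 periods, then 22 forever; cooperating earns 31 forever. Multiplying the IC by (1−δ):
31 ≥ 46(1−δ^4) + 22δ^4, so 24·δ^4 ≥ 15 and δ^4 ≥ 5/8.
δ ≥ (5/8)^(1/4) ≈ 0.889.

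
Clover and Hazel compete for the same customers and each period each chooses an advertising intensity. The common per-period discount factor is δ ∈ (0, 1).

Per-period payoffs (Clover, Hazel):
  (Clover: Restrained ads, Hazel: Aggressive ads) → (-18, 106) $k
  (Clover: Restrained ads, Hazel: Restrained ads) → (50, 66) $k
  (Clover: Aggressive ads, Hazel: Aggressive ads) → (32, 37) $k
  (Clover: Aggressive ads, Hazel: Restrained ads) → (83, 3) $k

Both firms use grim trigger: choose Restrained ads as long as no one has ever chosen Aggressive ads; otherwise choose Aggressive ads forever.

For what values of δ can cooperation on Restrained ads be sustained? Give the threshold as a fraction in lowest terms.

11/17

For Clover: deviation gain 83−50 = 33, per-period punishment loss 50−32 = 18. IC gives δ ≥ 33/51 = 11/17.
For Hazel: gain 40, loss 29 per period, so δ ≥ 40/69.
The tighter constraint is Clover's, so cooperation needs δ ≥ 11/17.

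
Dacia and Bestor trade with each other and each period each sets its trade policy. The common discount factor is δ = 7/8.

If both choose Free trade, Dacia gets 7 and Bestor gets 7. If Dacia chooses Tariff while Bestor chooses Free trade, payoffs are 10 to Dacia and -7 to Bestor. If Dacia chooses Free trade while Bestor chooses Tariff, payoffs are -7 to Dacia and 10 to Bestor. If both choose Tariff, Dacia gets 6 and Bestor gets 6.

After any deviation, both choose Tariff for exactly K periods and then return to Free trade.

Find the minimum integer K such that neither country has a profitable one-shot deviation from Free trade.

Need Σ_{k=1}^{K} δ^k ≥ (10−7)/(7−6) = 3.0000 at δ = 7/8.
At K = 4 the sum is 2.8967 < 3.0000; at K = 5 it is 3.4096 ≥ 3.0000.
So the minimum punishment length is K = 5.

5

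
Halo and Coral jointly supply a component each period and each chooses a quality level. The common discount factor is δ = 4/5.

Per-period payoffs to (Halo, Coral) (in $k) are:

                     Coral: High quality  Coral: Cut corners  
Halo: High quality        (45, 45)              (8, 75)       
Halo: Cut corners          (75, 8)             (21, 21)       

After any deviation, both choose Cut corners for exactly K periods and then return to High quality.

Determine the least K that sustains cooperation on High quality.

Need Σ_{k=1}^{K} δ^k ≥ (75−45)/(45−21) = 1.2500 at δ = 4/5.
At K = 1 the sum is 0.8000 < 1.2500; at K = 2 it is 1.4400 ≥ 1.2500.
So the minimum punishment length is K = 2.

2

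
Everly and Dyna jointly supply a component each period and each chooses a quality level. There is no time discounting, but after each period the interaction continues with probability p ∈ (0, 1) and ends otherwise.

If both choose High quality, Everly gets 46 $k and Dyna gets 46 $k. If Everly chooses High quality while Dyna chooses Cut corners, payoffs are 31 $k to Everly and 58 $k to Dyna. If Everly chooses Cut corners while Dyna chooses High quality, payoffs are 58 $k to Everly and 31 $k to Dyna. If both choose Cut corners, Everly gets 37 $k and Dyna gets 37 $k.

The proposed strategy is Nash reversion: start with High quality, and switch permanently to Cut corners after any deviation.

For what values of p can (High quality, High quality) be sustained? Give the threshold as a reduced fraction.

4/7

With no time discounting, the continuation probability p plays the role of the discount factor.
Grim-trigger IC: 46/(1−p) ≥ 58 + 37p/(1−p) ⇒ p ≥ (58−46)/(58−37) = 4/7.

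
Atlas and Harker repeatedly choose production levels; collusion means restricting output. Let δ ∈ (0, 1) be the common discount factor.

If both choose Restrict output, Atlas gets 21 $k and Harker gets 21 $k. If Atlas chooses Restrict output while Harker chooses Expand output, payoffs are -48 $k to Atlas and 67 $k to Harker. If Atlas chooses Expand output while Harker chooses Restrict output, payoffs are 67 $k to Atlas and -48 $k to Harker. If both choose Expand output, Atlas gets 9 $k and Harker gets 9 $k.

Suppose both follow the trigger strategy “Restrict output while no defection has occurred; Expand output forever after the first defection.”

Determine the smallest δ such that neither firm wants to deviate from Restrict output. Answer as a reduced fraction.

21/(1−δ) ≥ 67 + 9δ/(1−δ)
21 ≥ 67 − 58δ
δ ≥ 46/58 = 23/29.

23/29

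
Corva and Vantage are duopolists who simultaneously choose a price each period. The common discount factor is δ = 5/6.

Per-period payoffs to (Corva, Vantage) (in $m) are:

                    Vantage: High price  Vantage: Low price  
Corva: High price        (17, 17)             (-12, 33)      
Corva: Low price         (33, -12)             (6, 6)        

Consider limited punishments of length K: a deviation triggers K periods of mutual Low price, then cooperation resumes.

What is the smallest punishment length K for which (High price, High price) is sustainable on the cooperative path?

No profitable deviation requires (17−6)(δ+…+δ^K) ≥ 33−17, i.e. δ+…+δ^K ≥ 16/11 ≈ 1.4545.
With δ = 5/6, the partial sums are K=1: 0.8333, K=2: 1.5278.
K = 2 is the first length at which the sum reaches 1.4545.

2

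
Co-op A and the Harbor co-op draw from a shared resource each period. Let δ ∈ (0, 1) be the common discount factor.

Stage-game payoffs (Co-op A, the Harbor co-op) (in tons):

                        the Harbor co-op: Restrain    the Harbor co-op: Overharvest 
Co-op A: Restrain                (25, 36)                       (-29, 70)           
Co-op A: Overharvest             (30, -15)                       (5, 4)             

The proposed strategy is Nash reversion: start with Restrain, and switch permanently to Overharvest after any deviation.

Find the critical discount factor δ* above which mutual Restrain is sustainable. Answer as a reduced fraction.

For Co-op A: deviation gain 30−25 = 5, per-period punishment loss 25−5 = 20. IC gives δ ≥ 5/25 = 1/5.
For the Harbor co-op: gain 34, loss 32 per period, so δ ≥ 34/66 = 17/33.
The tighter constraint is the Harbor co-op's, so cooperation needs δ ≥ 17/33.

17/33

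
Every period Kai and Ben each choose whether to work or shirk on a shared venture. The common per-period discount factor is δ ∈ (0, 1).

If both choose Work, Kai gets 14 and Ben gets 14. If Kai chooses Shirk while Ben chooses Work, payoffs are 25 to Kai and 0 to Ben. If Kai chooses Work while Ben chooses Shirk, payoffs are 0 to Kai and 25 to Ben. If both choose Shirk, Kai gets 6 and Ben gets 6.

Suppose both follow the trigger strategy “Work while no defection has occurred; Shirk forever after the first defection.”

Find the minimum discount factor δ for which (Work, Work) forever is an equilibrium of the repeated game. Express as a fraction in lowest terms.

One-period gain from deviating is 25 − 14 = 11. The loss is 14 − 6 = 8 in every subsequent period, with present value 8·δ/(1−δ).
Deviation is unprofitable when 8·δ/(1−δ) ≥ 11, i.e. δ/(1−δ) ≥ 11/8.
Equivalently δ ≥ 11/(11+8) = 11/19.

11/19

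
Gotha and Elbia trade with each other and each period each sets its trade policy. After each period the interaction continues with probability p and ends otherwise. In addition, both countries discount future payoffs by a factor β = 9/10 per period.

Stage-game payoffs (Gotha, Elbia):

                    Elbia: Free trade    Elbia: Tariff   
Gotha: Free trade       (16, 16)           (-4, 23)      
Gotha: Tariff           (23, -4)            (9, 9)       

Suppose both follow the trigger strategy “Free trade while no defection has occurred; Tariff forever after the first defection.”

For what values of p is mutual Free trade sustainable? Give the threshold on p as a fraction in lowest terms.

With continuation probability p and discount β, the effective per-period discount factor is βp.
Grim-trigger IC: βp ≥ (23−16)/(23−9) = 1/2.
So p ≥ (1/2)/(9/10) = 5/9.

5/9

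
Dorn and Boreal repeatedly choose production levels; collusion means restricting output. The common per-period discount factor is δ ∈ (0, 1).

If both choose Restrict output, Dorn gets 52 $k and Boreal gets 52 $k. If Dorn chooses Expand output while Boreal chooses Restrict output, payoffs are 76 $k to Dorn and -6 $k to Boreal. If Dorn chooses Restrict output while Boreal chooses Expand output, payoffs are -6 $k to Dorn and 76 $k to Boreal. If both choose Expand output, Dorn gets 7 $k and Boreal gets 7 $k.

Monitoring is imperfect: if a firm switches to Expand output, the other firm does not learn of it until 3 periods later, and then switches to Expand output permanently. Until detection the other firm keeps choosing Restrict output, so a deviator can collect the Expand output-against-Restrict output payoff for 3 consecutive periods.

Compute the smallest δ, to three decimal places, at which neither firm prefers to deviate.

0.703

The best deviation is to choose Expand output for all 3 undetected periods, earning 76 each, then 7 forever once detected.
Deviation value: 76(1−δ^3)/(1−δ) + 7δ^3/(1−δ); cooperation value: 52/(1−δ).
IC: 52 ≥ 76(1−δ^3) + 7δ^3 = 76 − 69δ^3.
So δ^3 ≥ 24/69 = 8/23, giving δ ≥ (8/23)^(1/3) ≈ 0.703.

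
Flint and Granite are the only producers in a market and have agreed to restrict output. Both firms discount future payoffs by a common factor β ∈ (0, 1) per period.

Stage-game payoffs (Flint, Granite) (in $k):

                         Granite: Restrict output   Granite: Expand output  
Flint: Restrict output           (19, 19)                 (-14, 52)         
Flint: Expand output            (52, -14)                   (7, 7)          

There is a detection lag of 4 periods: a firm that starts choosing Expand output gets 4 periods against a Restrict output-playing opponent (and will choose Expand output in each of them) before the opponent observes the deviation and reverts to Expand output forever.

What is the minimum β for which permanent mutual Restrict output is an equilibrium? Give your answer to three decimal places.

A deviator earns 52 for 4 periods, then 7 forever; cooperating earns 19 forever. Multiplying the IC by (1−β):
19 ≥ 52(1−β^4) + 7β^4, so 45·β^4 ≥ 33 and β^4 ≥ 11/15.
β ≥ (11/15)^(1/4) ≈ 0.925.

0.925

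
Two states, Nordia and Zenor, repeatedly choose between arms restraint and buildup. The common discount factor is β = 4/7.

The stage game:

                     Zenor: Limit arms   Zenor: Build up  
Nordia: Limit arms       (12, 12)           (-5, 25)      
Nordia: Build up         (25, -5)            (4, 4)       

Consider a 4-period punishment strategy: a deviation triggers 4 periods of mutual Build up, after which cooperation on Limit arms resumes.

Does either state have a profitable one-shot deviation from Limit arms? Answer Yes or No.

Yes

IC: β+…+β^4 ≥ (25−12)/(12−4) = 13/8.
At β = 4/7: partial sum = 1.1912 < 1.6250. Cooperation not sustainable.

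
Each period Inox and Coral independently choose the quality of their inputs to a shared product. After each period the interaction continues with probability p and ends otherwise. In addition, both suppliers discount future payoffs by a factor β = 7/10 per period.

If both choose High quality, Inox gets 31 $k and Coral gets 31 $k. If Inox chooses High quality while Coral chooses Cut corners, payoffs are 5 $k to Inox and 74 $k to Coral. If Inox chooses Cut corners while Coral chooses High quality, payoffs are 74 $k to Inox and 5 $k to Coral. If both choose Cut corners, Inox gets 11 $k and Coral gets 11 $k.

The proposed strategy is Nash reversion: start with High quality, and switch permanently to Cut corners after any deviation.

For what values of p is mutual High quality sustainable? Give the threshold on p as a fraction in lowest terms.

Expected continuation weight on next period's payoff is β·p = 7/10·p, which plays the role of the discount factor.
Cooperation requires 7/10·p ≥ (74−31)/(74−11) = 43/63, hence p ≥ 430/441.

430/441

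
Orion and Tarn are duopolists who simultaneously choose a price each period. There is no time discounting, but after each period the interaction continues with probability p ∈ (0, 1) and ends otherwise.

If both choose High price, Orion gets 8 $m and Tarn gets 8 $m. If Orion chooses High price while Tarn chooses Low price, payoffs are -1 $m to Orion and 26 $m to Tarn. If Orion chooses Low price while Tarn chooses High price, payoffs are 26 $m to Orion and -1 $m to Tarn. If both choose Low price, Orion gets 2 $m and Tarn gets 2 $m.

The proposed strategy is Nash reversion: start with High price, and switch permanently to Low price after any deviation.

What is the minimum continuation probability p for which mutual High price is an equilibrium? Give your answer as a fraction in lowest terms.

3/4

Expected cooperation value is 8 + p·8 + p²·8 + … = 8/(1−p); deviation gives 26 + p·2/(1−p).
8 ≥ 26(1−p) + 2p ⇒ 24p ≥ 18 ⇒ p ≥ 18/24 = 3/4.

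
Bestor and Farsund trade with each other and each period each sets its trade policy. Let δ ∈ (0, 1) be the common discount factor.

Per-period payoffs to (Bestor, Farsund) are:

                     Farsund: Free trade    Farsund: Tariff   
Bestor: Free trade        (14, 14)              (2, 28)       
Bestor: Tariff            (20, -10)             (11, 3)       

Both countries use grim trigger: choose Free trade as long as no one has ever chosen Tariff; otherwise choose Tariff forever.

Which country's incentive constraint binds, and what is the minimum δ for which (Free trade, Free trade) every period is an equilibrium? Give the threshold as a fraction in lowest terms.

Bestor: cooperation gives 14 each period; deviation gives 20 once then 11 forever.
  14/(1−δ) ≥ 20 + 11δ/(1−δ) ⇒ δ ≥ 6/9 = 2/3.
Farsund: cooperation gives 14 each period; deviation gives 28 once then 3 forever.
  δ ≥ 14/25.
Both must hold, so the binding constraint is Bestor's: δ ≥ 2/3.

Bestor; δ ≥ 2/3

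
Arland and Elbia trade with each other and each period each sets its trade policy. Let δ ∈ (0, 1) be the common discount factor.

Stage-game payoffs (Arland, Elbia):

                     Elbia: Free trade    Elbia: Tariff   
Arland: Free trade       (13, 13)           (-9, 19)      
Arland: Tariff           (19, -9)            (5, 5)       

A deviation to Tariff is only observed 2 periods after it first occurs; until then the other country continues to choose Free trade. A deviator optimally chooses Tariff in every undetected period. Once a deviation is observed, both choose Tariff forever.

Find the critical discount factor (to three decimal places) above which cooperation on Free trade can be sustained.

Deviating for the 2 undetected periods gains 19−13 = 6 per period over cooperation, then loses 13−5 = 8 per period forever once punishment starts.
Gain: 6(1 + δ + … + δ^1); loss: 8·δ^2/(1−δ).
No profitable deviation ⇔ 6(1−δ^2) ≤ 8·δ^2, i.e. δ^2 ≥ 6/(6+8) = 3/7.
Hence δ ≥ (3/7)^(1/2) ≈ 0.655.

0.655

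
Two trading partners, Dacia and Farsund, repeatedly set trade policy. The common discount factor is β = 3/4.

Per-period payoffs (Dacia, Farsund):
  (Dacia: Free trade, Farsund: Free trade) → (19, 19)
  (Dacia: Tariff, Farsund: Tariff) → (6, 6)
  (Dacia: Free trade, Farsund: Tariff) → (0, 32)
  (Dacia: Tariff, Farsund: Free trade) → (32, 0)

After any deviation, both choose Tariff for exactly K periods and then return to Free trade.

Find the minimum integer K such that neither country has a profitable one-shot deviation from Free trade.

Need Σ_{k=1}^{K} β^k ≥ (32−19)/(19−6) = 1.0000 at β = 3/4.
At K = 1 the sum is 0.7500 < 1.0000; at K = 2 it is 1.3125 ≥ 1.0000.
So the minimum punishment length is K = 2.

2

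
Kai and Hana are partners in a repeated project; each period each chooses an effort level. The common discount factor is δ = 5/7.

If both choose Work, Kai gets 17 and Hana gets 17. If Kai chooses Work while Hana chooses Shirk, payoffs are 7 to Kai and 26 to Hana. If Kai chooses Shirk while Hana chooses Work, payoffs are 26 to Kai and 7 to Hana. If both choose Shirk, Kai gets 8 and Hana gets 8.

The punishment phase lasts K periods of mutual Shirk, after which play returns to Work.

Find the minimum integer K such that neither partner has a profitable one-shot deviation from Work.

2

Need Σ_{k=1}^{K} δ^k ≥ (26−17)/(17−8) = 1.0000 at δ = 5/7.
At K = 1 the sum is 0.7143 < 1.0000; at K = 2 it is 1.2245 ≥ 1.0000.
So the minimum punishment length is K = 2.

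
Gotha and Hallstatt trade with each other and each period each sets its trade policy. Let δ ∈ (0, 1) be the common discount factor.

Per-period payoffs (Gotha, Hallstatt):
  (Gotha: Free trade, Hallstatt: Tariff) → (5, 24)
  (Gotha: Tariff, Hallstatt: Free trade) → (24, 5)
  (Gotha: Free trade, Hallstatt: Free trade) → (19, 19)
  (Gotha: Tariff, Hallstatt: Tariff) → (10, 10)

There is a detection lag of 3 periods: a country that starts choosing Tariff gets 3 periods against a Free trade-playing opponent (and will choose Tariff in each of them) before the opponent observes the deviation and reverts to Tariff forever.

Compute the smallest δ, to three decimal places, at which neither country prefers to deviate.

0.709

The best deviation is to choose Tariff for all 3 undetected periods, earning 24 each, then 10 forever once detected.
Deviation value: 24(1−δ^3)/(1−δ) + 10δ^3/(1−δ); cooperation value: 19/(1−δ).
IC: 19 ≥ 24(1−δ^3) + 10δ^3 = 24 − 14δ^3.
So δ^3 ≥ 5/14, giving δ ≥ (5/14)^(1/3) ≈ 0.709.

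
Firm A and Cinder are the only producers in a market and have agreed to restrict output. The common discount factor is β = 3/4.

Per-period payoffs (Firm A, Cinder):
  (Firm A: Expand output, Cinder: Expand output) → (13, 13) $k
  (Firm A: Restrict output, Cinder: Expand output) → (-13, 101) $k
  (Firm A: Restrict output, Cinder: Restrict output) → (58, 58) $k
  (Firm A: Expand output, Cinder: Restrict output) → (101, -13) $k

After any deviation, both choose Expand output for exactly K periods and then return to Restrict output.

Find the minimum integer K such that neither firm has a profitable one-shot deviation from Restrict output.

Need Σ_{k=1}^{K} β^k ≥ (101−58)/(58−13) = 0.9556 at β = 3/4.
At K = 1 the sum is 0.7500 < 0.9556; at K = 2 it is 1.3125 ≥ 0.9556.
So the minimum punishment length is K = 2.

2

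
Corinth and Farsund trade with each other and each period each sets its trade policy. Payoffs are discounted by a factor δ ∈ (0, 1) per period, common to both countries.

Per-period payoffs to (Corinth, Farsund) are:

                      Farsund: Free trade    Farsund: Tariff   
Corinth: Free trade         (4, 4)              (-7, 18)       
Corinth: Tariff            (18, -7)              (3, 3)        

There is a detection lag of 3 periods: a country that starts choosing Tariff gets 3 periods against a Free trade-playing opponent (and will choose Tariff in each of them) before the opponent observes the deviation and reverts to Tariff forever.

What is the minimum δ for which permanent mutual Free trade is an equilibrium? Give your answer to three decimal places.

0.977

The best deviation is to choose Tariff for all 3 undetected periods, earning 18 each, then 3 forever once detected.
Deviation value: 18(1−δ^3)/(1−δ) + 3δ^3/(1−δ); cooperation value: 4/(1−δ).
IC: 4 ≥ 18(1−δ^3) + 3δ^3 = 18 − 15δ^3.
So δ^3 ≥ 14/15, giving δ ≥ (14/15)^(1/3) ≈ 0.977.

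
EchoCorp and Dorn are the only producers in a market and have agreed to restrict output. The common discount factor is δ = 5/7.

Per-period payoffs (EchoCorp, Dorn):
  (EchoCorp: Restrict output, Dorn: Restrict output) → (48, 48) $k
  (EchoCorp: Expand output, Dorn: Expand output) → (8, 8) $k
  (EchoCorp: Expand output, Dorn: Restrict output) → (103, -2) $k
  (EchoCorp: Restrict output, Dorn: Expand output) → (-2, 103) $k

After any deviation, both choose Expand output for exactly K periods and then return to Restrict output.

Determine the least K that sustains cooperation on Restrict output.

3

IC: δ(1−δ^K)/(1−δ) ≥ (103−48)/(48−8) = 11/8.
With δ = 5/7: need 1 − δ^K ≥ 11/8·(1−5/7)/(5/7), i.e. δ^K ≤ 0.4500.
Since (5/7)^2 = 0.5102 and (5/7)^3 = 0.3644, the smallest such K is 3.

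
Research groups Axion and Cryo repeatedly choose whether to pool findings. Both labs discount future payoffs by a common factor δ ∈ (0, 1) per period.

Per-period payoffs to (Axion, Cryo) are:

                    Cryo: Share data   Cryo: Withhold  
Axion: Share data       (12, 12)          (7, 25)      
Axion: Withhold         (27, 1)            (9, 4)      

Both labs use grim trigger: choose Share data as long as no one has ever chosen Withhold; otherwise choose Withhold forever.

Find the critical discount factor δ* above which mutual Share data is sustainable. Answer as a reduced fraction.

Axion: cooperation gives 12 each period; deviation gives 27 once then 9 forever.
  12/(1−δ) ≥ 27 + 9δ/(1−δ) ⇒ δ ≥ 15/18 = 5/6.
Cryo: cooperation gives 12 each period; deviation gives 25 once then 4 forever.
  δ ≥ 13/21.
Both must hold, so the binding constraint is Axion's: δ ≥ 5/6.

5/6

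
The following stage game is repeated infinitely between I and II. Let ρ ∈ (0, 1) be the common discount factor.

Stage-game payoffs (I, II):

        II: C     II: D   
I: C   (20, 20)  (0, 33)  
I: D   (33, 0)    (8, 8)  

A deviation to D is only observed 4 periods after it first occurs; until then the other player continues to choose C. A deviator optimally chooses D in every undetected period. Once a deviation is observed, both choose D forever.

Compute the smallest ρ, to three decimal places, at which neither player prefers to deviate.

0.849

The best deviation is to choose D for all 4 undetected periods, earning 33 each, then 8 forever once detected.
Deviation value: 33(1−ρ^4)/(1−ρ) + 8ρ^4/(1−ρ); cooperation value: 20/(1−ρ).
IC: 20 ≥ 33(1−ρ^4) + 8ρ^4 = 33 − 25ρ^4.
So ρ^4 ≥ 13/25, giving ρ ≥ (13/25)^(1/4) ≈ 0.849.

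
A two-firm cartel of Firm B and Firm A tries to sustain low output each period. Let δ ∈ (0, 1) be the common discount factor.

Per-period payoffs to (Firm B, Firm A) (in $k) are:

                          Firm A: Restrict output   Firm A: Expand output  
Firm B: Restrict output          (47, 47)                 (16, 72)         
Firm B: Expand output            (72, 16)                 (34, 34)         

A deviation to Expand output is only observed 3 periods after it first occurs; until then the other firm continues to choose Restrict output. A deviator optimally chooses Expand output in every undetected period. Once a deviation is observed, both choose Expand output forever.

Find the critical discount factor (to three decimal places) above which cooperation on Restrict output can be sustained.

0.870

Deviating for the 3 undetected periods gains 72−47 = 25 per period over cooperation, then loses 47−34 = 13 per period forever once punishment starts.
Gain: 25(1 + δ + … + δ^2); loss: 13·δ^3/(1−δ).
No profitable deviation ⇔ 25(1−δ^3) ≤ 13·δ^3, i.e. δ^3 ≥ 25/(25+13) = 25/38.
Hence δ ≥ (25/38)^(1/3) ≈ 0.870.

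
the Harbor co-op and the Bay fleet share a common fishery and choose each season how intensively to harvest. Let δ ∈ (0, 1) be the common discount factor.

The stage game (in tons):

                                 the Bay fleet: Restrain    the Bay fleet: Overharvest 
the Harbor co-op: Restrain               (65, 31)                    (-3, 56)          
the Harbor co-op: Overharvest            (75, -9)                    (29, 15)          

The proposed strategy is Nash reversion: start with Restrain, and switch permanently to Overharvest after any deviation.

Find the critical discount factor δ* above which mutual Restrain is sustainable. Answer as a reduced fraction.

For the Harbor co-op: deviation gain 75−65 = 10, per-period punishment loss 65−29 = 36. IC gives δ ≥ 10/46 = 5/23.
For the Bay fleet: gain 25, loss 16 per period, so δ ≥ 25/41.
The tighter constraint is the Bay fleet's, so cooperation needs δ ≥ 25/41.

25/41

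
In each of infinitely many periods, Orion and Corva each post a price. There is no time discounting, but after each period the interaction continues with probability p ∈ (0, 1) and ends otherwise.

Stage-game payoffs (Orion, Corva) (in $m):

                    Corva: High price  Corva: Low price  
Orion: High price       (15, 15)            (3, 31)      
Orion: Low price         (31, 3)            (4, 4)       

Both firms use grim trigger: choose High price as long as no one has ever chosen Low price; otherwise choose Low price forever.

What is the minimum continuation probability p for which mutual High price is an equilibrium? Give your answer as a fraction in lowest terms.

16/27

With no time discounting, the continuation probability p plays the role of the discount factor.
Grim-trigger IC: 15/(1−p) ≥ 31 + 4p/(1−p) ⇒ p ≥ (31−15)/(31−4) = 16/27.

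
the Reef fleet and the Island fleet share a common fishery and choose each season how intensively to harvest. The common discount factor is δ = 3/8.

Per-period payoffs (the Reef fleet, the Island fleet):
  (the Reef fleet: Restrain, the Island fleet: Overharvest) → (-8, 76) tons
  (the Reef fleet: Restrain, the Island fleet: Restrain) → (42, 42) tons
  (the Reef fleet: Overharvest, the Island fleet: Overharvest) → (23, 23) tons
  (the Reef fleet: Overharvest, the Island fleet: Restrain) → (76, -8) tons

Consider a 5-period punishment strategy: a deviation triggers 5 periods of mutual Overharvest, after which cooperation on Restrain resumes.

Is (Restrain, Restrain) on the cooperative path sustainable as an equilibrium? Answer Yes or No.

A one-shot deviation gives 76 now, then 23 for 5 periods, then back to 42.
Gain from deviating: (76−42) today; loss: (42−23) in each of the next 5 periods.
No-deviation condition: (42−23)(δ+…+δ^5) ≥ 76−42, i.e. δ+…+δ^5 ≥ 34/19.
At δ = 3/8: δ+…+δ^5 = 0.5956 < 1.7895.
So cooperation is not sustainable.

No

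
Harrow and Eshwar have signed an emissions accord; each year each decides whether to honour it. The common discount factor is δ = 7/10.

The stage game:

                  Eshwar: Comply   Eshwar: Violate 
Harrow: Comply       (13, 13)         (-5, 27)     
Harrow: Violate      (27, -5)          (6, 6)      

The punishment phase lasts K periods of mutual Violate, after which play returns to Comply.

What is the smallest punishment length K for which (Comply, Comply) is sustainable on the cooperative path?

6

IC: δ(1−δ^K)/(1−δ) ≥ (27−13)/(13−6) = 2.
With δ = 7/10: need 1 − δ^K ≥ 2·(1−7/10)/(7/10), i.e. δ^K ≤ 0.1429.
Since (7/10)^5 = 0.1681 and (7/10)^6 = 0.1176, the smallest such K is 6.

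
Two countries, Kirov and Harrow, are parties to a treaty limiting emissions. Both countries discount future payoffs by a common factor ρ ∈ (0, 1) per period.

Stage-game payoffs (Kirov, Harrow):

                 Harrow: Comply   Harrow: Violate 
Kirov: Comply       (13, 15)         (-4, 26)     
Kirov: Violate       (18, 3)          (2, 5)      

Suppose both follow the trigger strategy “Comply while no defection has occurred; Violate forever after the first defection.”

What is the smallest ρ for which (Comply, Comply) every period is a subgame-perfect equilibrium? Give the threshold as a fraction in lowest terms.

For Kirov: deviation gain 18−13 = 5, per-period punishment loss 13−2 = 11. IC gives ρ ≥ 5/16.
For Harrow: gain 11, loss 10 per period, so ρ ≥ 11/21.
The tighter constraint is Harrow's, so cooperation needs ρ ≥ 11/21.

11/21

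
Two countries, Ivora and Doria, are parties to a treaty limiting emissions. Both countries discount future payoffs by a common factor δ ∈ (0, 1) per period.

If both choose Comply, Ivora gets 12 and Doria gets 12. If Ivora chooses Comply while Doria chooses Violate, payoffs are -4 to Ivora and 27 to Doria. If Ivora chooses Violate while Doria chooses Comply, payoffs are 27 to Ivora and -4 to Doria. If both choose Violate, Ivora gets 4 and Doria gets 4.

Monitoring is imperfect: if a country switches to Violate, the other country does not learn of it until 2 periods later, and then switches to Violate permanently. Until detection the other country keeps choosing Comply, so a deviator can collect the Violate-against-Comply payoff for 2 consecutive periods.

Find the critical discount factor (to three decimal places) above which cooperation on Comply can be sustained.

A deviator earns 27 for 2 periods, then 4 forever; cooperating earns 12 forever. Multiplying the IC by (1−δ):
12 ≥ 27(1−δ^2) + 4δ^2, so 23·δ^2 ≥ 15 and δ^2 ≥ 15/23.
δ ≥ (15/23)^(1/2) ≈ 0.808.

0.808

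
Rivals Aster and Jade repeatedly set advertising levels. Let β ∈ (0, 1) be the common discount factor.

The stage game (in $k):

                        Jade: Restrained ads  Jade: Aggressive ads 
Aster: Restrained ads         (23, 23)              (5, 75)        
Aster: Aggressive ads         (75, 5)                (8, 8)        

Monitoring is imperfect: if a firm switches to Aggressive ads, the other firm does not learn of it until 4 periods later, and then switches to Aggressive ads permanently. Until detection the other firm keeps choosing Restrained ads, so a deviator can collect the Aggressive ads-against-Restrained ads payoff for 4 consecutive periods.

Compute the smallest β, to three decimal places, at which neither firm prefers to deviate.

Deviating for the 4 undetected periods gains 75−23 = 52 per period over cooperation, then loses 23−8 = 15 per period forever once punishment starts.
Gain: 52(1 + β + … + β^3); loss: 15·β^4/(1−β).
No profitable deviation ⇔ 52(1−β^4) ≤ 15·β^4, i.e. β^4 ≥ 52/(52+15) = 52/67.
Hence β ≥ (52/67)^(1/4) ≈ 0.939.

0.939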